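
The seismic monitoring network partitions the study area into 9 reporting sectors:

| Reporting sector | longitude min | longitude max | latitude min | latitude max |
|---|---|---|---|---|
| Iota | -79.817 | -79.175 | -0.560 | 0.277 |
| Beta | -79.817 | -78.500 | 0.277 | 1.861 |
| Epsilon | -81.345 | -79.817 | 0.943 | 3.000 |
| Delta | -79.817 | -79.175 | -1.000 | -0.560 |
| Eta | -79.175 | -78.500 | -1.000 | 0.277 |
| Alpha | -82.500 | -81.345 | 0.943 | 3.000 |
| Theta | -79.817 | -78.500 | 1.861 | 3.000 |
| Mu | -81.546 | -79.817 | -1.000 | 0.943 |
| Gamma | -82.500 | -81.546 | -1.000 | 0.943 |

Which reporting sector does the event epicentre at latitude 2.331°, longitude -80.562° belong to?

The point has longitude = -80.562 and latitude = 2.331.
Only Epsilon satisfies -81.345 ≤ longitude ≤ -79.817 and 0.943 ≤ latitude ≤ 3.000.

Epsilon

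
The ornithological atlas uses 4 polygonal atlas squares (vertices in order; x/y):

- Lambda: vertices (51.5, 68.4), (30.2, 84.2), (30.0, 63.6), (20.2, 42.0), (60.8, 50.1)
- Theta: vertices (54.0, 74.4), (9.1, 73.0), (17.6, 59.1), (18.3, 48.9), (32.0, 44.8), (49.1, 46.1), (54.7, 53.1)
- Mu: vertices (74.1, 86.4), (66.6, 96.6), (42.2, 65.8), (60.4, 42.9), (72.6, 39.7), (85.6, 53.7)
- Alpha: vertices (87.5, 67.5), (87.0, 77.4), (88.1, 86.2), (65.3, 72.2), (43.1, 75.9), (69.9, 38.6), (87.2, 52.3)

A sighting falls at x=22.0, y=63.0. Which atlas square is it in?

Theta

Cast a ray rightward from (22.0, 63.0). For each polygon, the edges (by vertex number in listed order) whose endpoints lie on opposite sides of y = 63.0, where each meets that height, and whether that is right or left of the point:
Lambda: 3–4 at x≈29.73 (right), 5–1 at x≈54.24 (right) → 2 crossings.
Theta: 2–3 at x≈15.22 (left), 7–1 at x≈54.37 (right) → 1 crossing.
Mu: 3–4 at x≈44.43 (right), 6–1 at x≈82.33 (right) → 2 crossings.
Alpha: 5–6 at x≈52.37 (right), 7–1 at x≈87.41 (right) → 2 crossings.
Only Theta has an odd count, so the point is inside Theta.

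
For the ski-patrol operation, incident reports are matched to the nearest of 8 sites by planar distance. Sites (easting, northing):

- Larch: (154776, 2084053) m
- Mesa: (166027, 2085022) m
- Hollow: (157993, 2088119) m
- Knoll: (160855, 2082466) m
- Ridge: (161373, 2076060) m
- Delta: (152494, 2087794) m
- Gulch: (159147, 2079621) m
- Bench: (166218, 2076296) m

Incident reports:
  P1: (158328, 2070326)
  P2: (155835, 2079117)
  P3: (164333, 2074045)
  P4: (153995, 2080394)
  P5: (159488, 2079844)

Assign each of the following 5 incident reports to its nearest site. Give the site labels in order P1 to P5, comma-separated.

Ridge, Gulch, Bench, Larch, Gulch

P1 → Ridge (d²=42150781.00)
P2 → Gulch (d²=11223360.00)
P3 → Bench (d²=8620226.00)
P4 → Larch (d²=13998242.00)
P5 → Gulch (d²=166010.00)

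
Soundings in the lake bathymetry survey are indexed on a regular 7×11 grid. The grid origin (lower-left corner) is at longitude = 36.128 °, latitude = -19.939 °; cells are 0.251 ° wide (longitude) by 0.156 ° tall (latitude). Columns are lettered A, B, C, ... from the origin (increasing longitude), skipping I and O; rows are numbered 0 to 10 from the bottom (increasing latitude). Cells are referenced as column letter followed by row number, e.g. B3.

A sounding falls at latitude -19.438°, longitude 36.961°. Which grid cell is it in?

D3

Column index: ⌊(36.961 − 36.128) / 0.251⌋ = ⌊3.319⌋ = 3 → column D
Row offset from origin: ⌊(-19.438 − -19.939) / 0.156⌋ = ⌊3.212⌋ = 3 → row 3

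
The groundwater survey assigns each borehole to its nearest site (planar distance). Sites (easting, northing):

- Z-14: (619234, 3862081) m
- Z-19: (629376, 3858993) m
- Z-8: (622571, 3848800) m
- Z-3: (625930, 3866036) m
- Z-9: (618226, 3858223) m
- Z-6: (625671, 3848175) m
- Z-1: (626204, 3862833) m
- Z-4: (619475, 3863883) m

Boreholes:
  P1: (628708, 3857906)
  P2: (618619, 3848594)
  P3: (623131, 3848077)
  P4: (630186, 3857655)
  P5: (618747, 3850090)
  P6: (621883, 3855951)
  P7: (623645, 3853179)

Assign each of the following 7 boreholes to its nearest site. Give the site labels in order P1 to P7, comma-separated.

Z-19, Z-8, Z-8, Z-19, Z-8, Z-9, Z-8

P1 → Z-19 (d²=1627793.00)
P2 → Z-8 (d²=15660740.00)
P3 → Z-8 (d²=836329.00)
P4 → Z-19 (d²=2446344.00)
P5 → Z-8 (d²=16287076.00)
P6 → Z-9 (d²=18535633.00)
P7 → Z-8 (d²=20329117.00)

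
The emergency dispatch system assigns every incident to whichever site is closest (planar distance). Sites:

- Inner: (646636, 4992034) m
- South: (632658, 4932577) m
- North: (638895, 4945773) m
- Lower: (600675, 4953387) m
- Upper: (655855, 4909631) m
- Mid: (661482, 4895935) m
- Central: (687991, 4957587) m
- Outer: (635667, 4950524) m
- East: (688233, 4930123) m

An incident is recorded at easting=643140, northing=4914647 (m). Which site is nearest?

Upper

Squared distances to each site:
Inner: 6000969785.000; South: 431357224.000; North: 986847901.000; Lower: 3304063825.000; Upper: 186831481.000; Mid: 686567908.000; Central: 3855455801.000; Outer: 1343004858.000; East: 2272885225.000.
Minimum at Upper.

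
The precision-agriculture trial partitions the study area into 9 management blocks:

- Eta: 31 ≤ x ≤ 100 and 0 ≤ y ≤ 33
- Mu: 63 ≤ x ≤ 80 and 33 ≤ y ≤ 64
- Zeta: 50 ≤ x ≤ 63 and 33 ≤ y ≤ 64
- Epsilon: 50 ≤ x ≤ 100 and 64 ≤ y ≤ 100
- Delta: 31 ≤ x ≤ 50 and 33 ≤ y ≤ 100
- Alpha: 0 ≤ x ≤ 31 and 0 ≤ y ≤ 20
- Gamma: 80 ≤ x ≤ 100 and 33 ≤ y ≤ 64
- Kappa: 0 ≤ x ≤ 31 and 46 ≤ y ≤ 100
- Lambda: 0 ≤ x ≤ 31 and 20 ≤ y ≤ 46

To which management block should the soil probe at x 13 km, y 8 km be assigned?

The point has x = 13 and y = 8.
Only Alpha satisfies 0 ≤ x ≤ 31 and 0 ≤ y ≤ 20.

Alpha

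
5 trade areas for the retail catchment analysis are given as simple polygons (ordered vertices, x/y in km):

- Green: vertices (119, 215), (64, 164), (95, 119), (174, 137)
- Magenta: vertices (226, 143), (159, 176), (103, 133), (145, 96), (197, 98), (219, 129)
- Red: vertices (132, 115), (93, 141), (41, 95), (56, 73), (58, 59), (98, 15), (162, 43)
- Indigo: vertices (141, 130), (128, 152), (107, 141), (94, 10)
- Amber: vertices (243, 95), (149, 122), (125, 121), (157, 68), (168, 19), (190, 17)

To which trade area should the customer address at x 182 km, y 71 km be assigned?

Amber

Cast a ray rightward from (182, 71). For each polygon, the edges (by vertex number in listed order) whose endpoints lie on opposite sides of y = 71, where each meets that height, and whether that is right or left of the point:
Green: no edge straddles that height → 0 crossings.
Magenta: no edge straddles that height → 0 crossings.
Red: 4–5 at x≈56.3 (left), 7–1 at x≈150.3 (left) → 0 crossings.
Indigo: 3–4 at x≈100.1 (left), 4–1 at x≈117.9 (left) → 0 crossings.
Amber: 3–4 at x≈155.2 (left), 6–1 at x≈226.7 (right) → 1 crossing.
Only Amber has an odd count, so the point is inside Amber.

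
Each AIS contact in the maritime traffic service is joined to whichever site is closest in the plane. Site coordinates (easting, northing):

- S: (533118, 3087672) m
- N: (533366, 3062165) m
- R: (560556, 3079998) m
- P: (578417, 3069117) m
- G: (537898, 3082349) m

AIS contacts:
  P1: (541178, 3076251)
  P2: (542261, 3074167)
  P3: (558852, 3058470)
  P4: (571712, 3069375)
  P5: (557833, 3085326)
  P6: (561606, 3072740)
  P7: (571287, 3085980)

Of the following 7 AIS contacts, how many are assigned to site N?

P1 → G
P2 → G
P3 → R
P4 → P
P5 → R
P6 → R
P7 → R
0 of the 7 go to N.

0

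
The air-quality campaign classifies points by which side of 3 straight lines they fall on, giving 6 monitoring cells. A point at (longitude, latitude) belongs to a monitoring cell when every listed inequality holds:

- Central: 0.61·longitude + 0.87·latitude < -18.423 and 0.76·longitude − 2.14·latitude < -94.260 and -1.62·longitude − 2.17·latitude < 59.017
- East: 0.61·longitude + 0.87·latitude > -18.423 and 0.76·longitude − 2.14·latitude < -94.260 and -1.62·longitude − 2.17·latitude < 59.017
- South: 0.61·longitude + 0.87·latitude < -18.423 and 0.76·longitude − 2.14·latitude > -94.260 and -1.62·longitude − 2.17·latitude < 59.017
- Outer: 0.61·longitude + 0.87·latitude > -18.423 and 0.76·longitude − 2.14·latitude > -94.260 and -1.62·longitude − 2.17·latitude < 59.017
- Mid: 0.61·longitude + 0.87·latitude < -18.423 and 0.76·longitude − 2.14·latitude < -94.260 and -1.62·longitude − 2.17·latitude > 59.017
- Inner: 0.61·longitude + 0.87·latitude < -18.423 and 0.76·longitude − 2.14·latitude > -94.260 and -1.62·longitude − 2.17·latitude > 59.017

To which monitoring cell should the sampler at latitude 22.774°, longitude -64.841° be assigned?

Central

0.61·-64.841 + 0.87·22.774 = -19.740, which is < -18.423
0.76·-64.841 − 2.14·22.774 = -98.016, which is < -94.260
-1.62·-64.841 − 2.17·22.774 = 55.623, which is < 59.017
This sign pattern matches Central.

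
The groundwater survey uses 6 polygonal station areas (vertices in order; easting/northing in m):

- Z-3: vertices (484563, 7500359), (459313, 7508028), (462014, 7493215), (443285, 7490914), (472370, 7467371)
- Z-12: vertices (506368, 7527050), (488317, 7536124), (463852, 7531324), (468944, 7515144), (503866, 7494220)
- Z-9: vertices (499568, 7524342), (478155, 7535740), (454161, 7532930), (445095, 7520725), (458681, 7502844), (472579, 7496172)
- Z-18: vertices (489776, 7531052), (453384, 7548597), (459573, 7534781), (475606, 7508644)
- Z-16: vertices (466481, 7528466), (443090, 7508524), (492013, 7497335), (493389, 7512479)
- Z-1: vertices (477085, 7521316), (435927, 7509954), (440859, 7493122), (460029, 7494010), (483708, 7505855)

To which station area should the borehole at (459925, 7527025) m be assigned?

Z-9

Cast a ray rightward from (459925, 7527025). For each polygon, the edges (by vertex number in listed order) whose endpoints lie on opposite sides of northing = 7527025, where each meets that height, and whether that is right or left of the point:
Z-3: no edge straddles that height → 0 crossings.
Z-12: 3–4 at easting≈465204.9 (right), 5–1 at easting≈506366.1 (right) → 2 crossings.
Z-9: 1–2 at easting≈494527.5 (right), 3–4 at easting≈449774.7 (left) → 1 crossing.
Z-18: 3–4 at easting≈464330.7 (right), 4–1 at easting≈487229.5 (right) → 2 crossings.
Z-16: 1–2 at easting≈464790.8 (right), 4–1 at easting≈468906.4 (right) → 2 crossings.
Z-1: no edge straddles that height → 0 crossings.
Only Z-9 has an odd count, so the point is inside Z-9.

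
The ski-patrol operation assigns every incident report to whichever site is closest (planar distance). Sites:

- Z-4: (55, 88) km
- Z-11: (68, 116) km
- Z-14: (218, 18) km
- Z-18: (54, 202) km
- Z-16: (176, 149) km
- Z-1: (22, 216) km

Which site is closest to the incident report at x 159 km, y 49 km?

Squared distances to each site:
Z-4: 12337.000; Z-11: 12770.000; Z-14: 4442.000; Z-18: 34434.000; Z-16: 10289.000; Z-1: 46658.000.
Minimum at Z-14.

Z-14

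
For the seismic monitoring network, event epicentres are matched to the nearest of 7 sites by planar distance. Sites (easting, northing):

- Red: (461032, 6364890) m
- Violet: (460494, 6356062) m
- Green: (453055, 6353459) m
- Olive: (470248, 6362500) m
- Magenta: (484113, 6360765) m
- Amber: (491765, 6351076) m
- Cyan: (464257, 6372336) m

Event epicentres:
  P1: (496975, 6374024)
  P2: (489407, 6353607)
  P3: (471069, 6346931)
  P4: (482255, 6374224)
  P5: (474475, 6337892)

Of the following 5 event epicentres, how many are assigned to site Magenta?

P1 → Magenta
P2 → Amber
P3 → Violet
P4 → Magenta
P5 → Amber
2 of the 5 go to Magenta.

2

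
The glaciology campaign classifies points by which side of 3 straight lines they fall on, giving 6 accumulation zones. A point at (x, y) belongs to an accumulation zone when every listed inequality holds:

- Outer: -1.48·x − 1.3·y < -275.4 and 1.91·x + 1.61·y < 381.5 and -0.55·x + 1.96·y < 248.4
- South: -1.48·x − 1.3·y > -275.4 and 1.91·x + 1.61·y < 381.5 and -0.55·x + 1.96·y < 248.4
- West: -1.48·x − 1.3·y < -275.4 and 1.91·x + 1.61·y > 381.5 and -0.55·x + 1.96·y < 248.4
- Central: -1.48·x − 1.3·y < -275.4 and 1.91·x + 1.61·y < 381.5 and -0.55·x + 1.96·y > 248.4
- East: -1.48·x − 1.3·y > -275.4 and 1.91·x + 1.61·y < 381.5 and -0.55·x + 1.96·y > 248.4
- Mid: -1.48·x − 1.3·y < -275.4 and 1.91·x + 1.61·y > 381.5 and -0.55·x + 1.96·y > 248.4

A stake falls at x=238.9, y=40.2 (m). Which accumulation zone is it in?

-1.48·238.9 − 1.3·40.2 = -405.832, which is < -275.4
1.91·238.9 + 1.61·40.2 = 521.021, which is > 381.5
-0.55·238.9 + 1.96·40.2 = -52.603, which is < 248.4
This sign pattern matches West.

West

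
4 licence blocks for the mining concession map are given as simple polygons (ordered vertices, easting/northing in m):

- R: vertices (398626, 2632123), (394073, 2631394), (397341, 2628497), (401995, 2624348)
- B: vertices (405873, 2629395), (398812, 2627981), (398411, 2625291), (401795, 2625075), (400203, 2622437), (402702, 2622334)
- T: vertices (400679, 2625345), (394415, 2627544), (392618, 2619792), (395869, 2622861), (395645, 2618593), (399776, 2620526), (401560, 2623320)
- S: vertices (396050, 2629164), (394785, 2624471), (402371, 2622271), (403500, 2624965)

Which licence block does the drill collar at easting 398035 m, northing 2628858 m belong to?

Cast a ray rightward from (398035, 2628858). For each polygon, the edges (by vertex number in listed order) whose endpoints lie on opposite sides of northing = 2628858, where each meets that height, and whether that is right or left of the point:
R: 2–3 at easting≈396933.8 (left), 4–1 at easting≈400040.8 (right) → 1 crossing.
B: 1–2 at easting≈403191.4 (right), 6–1 at easting≈405631.8 (right) → 2 crossings.
T: no edge straddles that height → 0 crossings.
S: 1–2 at easting≈395967.5 (left), 4–1 at easting≈396592.9 (left) → 0 crossings.
Only R has an odd count, so the point is inside R.

R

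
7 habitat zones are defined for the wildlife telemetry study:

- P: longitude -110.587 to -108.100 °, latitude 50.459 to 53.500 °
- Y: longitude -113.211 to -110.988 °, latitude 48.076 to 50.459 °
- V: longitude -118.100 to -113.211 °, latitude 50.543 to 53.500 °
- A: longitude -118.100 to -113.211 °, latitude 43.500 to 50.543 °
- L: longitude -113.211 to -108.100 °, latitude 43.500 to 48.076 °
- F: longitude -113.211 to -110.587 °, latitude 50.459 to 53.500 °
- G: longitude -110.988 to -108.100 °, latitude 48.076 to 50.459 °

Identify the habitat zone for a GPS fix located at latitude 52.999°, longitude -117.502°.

V

The point has longitude = -117.502 and latitude = 52.999.
Only V satisfies -118.100 ≤ longitude ≤ -113.211 and 50.543 ≤ latitude ≤ 53.500.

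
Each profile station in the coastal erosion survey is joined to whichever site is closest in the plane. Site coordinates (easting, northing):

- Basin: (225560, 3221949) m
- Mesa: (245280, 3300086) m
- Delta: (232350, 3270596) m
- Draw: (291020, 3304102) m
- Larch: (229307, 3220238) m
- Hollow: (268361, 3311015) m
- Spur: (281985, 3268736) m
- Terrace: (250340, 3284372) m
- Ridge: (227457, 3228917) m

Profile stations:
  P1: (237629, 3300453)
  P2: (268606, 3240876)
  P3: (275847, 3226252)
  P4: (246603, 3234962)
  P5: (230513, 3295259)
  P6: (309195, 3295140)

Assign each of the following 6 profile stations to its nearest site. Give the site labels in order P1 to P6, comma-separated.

Mesa, Spur, Spur, Ridge, Mesa, Draw

P1 → Mesa (d²=58672490.00)
P2 → Spur (d²=955177241.00)
P3 → Spur (d²=1842565300.00)
P4 → Ridge (d²=403111341.00)
P5 → Mesa (d²=241364218.00)
P6 → Draw (d²=410648069.00)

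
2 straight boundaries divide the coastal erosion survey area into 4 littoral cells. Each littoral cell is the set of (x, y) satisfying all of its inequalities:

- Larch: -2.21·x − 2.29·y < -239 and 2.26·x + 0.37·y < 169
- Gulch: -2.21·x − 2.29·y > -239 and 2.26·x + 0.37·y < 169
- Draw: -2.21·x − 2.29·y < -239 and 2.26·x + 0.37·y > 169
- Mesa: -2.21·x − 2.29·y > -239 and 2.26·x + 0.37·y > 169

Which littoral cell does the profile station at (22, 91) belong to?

-2.21·22 − 2.29·91 = -257.010, which is < -239
2.26·22 + 0.37·91 = 83.390, which is < 169
This sign pattern matches Larch.

Larch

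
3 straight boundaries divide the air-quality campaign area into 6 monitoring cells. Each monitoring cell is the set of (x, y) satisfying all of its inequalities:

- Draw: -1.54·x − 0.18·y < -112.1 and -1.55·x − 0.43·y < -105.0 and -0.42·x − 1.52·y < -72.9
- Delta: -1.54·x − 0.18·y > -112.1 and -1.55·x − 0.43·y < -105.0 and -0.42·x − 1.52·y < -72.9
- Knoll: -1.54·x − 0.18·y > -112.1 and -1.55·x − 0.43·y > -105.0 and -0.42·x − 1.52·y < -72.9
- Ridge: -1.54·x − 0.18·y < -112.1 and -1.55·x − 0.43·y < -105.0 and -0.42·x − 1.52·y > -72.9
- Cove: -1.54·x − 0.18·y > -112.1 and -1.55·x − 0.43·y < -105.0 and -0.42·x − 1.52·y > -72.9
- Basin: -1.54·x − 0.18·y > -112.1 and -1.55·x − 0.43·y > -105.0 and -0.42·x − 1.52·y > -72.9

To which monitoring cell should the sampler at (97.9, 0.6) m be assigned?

-1.54·97.9 − 0.18·0.6 = -150.874, which is < -112.1
-1.55·97.9 − 0.43·0.6 = -152.003, which is < -105.0
-0.42·97.9 − 1.52·0.6 = -42.030, which is > -72.9
This sign pattern matches Ridge.

Ridge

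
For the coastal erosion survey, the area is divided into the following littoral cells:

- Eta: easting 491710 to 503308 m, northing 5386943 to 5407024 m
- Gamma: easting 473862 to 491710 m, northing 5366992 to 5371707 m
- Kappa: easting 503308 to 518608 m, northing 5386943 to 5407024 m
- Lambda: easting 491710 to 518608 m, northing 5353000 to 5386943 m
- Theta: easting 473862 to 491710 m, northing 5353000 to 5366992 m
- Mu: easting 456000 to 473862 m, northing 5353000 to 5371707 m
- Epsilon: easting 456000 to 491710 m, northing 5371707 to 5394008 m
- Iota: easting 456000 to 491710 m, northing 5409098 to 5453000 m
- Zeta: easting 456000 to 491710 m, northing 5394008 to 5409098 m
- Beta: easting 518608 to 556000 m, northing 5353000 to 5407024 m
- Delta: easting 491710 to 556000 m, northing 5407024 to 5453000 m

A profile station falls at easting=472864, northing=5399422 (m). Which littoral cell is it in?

Zeta

The point has easting = 472864 and northing = 5399422.
Only Zeta satisfies 456000 ≤ easting ≤ 491710 and 5394008 ≤ northing ≤ 5409098.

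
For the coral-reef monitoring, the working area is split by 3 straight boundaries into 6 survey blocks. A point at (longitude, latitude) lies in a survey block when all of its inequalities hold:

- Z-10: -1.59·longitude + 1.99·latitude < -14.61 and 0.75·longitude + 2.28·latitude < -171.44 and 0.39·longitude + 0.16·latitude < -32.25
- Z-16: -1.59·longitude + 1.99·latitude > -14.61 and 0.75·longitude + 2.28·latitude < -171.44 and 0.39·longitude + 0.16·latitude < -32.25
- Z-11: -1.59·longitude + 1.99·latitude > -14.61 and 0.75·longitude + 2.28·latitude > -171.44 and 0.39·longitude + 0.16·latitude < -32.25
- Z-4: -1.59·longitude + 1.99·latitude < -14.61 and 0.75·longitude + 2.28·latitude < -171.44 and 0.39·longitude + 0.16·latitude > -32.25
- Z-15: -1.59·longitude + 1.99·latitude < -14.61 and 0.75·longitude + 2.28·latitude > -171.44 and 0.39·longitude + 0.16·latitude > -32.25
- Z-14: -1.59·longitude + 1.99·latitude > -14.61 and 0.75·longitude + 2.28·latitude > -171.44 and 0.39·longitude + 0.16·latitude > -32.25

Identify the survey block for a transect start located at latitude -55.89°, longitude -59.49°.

Z-4

-1.59·-59.49 + 1.99·-55.89 = -16.632, which is < -14.61
0.75·-59.49 + 2.28·-55.89 = -172.047, which is < -171.44
0.39·-59.49 + 0.16·-55.89 = -32.144, which is > -32.25
This sign pattern matches Z-4.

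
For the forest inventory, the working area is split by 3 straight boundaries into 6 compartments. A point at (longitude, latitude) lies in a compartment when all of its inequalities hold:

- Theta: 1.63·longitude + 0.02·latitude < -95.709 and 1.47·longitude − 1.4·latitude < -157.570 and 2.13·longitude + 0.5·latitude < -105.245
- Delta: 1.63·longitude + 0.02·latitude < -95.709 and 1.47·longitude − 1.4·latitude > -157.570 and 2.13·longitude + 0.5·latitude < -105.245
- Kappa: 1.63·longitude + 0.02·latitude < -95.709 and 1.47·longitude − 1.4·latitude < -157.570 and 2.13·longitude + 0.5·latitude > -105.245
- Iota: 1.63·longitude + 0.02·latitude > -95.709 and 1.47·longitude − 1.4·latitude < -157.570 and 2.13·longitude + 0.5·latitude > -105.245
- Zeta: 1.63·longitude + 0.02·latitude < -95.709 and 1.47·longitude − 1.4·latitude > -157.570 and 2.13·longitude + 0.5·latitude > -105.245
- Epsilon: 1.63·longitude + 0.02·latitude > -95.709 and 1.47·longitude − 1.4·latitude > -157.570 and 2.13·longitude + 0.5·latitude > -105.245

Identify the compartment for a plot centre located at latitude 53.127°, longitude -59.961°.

1.63·-59.961 + 0.02·53.127 = -96.674, which is < -95.709
1.47·-59.961 − 1.4·53.127 = -162.520, which is < -157.570
2.13·-59.961 + 0.5·53.127 = -101.153, which is > -105.245
This sign pattern matches Kappa.

Kappa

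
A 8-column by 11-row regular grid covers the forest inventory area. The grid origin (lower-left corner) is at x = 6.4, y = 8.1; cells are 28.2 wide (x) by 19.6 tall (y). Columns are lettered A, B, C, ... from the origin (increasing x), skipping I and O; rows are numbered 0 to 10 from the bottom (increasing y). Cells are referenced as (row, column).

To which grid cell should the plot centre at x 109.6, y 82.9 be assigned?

(3, D)

Column index: ⌊(109.6 − 6.4) / 28.2⌋ = ⌊3.660⌋ = 3 → column D
Row offset from origin: ⌊(82.9 − 8.1) / 19.6⌋ = ⌊3.816⌋ = 3 → row 3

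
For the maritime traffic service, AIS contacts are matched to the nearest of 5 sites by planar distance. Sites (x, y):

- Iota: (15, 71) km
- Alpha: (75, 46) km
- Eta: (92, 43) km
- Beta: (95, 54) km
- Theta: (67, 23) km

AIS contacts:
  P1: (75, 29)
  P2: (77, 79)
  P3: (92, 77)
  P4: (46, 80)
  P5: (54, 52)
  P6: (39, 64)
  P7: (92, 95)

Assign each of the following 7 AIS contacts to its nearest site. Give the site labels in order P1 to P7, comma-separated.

P1 → Theta (d²=100.00)
P2 → Beta (d²=949.00)
P3 → Beta (d²=538.00)
P4 → Iota (d²=1042.00)
P5 → Alpha (d²=477.00)
P6 → Iota (d²=625.00)
P7 → Beta (d²=1690.00)

Theta, Beta, Beta, Iota, Alpha, Iota, Beta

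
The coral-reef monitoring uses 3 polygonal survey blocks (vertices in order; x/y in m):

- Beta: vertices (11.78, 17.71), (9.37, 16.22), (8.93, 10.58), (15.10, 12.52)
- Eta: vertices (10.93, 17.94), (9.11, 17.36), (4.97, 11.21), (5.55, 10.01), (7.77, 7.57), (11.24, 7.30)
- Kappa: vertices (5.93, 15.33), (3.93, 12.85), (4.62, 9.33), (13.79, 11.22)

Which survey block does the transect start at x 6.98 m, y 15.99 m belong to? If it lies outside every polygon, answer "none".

none

Cast a ray rightward from (6.98, 15.99). For each polygon, the edges (by vertex number in listed order) whose endpoints lie on opposite sides of y = 15.99, where each meets that height, and whether that is right or left of the point:
Beta: 2–3 at x≈9.352 (right), 4–1 at x≈12.880 (right) → 2 crossings.
Eta: 2–3 at x≈8.188 (right), 6–1 at x≈10.987 (right) → 2 crossings.
Kappa: no edge straddles that height → 0 crossings.
All counts are even, so the point lies outside every listed polygon.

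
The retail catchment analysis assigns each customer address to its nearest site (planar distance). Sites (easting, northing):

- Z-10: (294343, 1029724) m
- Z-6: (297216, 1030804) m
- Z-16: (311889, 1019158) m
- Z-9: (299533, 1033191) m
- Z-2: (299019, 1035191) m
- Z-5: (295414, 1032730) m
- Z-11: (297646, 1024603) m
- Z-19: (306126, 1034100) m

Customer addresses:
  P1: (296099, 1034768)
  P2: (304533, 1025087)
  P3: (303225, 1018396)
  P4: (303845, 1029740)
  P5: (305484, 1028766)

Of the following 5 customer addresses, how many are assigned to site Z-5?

1

P1 → Z-5
P2 → Z-11
P3 → Z-11
P4 → Z-19
P5 → Z-19
1 of the 5 goes to Z-5.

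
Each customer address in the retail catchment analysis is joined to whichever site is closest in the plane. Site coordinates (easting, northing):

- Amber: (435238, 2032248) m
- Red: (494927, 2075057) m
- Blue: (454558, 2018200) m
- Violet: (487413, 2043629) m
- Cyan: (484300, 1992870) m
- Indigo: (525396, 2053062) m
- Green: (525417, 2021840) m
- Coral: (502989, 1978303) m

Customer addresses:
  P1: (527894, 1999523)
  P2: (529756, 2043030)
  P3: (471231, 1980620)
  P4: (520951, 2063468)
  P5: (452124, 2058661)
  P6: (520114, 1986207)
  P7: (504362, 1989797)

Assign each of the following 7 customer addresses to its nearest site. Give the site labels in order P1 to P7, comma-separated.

P1 → Green (d²=504184018.00)
P2 → Indigo (d²=119650624.00)
P3 → Cyan (d²=320861261.00)
P4 → Indigo (d²=128042861.00)
P5 → Amber (d²=982783565.00)
P6 → Coral (d²=355738841.00)
P7 → Coral (d²=133997165.00)

Green, Indigo, Cyan, Indigo, Amber, Coral, Coral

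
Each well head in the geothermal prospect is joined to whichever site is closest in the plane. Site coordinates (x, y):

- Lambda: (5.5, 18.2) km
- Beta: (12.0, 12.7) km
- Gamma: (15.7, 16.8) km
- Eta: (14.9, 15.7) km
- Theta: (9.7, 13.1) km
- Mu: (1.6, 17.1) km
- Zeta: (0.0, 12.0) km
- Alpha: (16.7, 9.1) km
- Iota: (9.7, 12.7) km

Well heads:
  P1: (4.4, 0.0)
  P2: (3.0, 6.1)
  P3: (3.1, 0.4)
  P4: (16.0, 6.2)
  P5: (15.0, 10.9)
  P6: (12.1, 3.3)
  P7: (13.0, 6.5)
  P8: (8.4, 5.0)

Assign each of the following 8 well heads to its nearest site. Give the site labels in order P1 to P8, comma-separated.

P1 → Zeta (d²=163.36)
P2 → Zeta (d²=43.81)
P3 → Zeta (d²=144.17)
P4 → Alpha (d²=8.90)
P5 → Alpha (d²=6.13)
P6 → Alpha (d²=54.80)
P7 → Alpha (d²=20.45)
P8 → Iota (d²=60.98)

Zeta, Zeta, Zeta, Alpha, Alpha, Alpha, Alpha, Iota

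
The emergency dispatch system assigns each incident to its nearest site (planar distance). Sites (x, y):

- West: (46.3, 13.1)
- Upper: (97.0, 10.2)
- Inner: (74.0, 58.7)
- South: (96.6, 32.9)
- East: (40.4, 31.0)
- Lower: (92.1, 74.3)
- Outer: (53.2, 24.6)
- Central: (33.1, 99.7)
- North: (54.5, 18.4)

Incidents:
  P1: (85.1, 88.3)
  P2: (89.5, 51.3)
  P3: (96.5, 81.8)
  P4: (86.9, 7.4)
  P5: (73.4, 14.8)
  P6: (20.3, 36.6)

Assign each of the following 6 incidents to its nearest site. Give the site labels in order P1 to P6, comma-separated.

P1 → Lower (d²=245.00)
P2 → Inner (d²=295.01)
P3 → Lower (d²=75.61)
P4 → Upper (d²=109.85)
P5 → North (d²=370.17)
P6 → East (d²=435.37)

Lower, Inner, Lower, Upper, North, East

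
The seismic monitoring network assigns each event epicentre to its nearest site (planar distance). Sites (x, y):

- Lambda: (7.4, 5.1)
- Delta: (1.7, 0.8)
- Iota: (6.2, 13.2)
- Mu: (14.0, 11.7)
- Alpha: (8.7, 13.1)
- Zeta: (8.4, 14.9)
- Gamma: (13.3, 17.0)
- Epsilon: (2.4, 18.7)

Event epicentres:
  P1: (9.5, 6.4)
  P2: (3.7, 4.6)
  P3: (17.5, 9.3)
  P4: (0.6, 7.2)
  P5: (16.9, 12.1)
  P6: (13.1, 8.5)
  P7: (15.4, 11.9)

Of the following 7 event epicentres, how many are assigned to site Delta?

1

P1 → Lambda
P2 → Lambda
P3 → Mu
P4 → Delta
P5 → Mu
P6 → Mu
P7 → Mu
1 of the 7 goes to Delta.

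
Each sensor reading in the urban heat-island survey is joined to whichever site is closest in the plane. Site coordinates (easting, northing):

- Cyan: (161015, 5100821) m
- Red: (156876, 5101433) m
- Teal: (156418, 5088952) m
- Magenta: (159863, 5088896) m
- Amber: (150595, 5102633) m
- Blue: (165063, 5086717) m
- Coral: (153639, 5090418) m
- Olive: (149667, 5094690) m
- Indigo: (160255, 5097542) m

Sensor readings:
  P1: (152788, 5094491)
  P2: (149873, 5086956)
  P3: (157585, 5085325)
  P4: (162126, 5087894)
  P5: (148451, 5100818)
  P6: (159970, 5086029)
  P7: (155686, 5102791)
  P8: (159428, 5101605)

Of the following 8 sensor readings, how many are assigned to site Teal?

P1 → Olive
P2 → Coral
P3 → Teal
P4 → Magenta
P5 → Amber
P6 → Magenta
P7 → Red
P8 → Cyan
1 of the 8 goes to Teal.

1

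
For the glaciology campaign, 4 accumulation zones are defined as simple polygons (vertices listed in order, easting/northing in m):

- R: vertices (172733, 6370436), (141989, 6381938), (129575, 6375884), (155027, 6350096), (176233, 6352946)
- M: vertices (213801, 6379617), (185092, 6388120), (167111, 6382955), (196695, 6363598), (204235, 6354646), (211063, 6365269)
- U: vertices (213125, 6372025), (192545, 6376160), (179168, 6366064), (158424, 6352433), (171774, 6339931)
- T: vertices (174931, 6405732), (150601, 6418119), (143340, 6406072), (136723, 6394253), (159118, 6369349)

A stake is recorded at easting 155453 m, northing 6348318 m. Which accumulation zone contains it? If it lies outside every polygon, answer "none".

none

Cast a ray rightward from (155453, 6348318). For each polygon, the edges (by vertex number in listed order) whose endpoints lie on opposite sides of northing = 6348318, where each meets that height, and whether that is right or left of the point:
R: no edge straddles that height → 0 crossings.
M: no edge straddles that height → 0 crossings.
U: 4–5 at easting≈162818.1 (right), 5–1 at easting≈182580.1 (right) → 2 crossings.
T: no edge straddles that height → 0 crossings.
All counts are even, so the point lies outside every listed polygon.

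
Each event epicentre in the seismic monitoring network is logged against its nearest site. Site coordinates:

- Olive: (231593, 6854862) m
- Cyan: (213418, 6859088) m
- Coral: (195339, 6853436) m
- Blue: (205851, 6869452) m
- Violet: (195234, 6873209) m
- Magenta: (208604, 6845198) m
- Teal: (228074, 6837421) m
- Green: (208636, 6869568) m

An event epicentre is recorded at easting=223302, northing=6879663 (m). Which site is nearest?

Green

Squared distances to each site:
Olive: 683830282.000; Cyan: 521024081.000; Coral: 1469784898.000; Blue: 408801922.000; Violet: 829466740.000; Magenta: 1403867429.000; Teal: 1807158548.000; Green: 317000581.000.
Minimum at Green.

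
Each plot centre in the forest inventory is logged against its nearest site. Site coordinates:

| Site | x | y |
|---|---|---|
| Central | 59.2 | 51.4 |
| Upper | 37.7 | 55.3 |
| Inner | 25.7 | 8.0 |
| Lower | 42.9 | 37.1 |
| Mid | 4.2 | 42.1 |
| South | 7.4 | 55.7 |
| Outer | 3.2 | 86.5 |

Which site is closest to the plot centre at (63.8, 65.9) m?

Central

Squared distances to each site:
Central: 231.410; Upper: 793.570; Inner: 4804.020; Lower: 1266.250; Mid: 4118.600; South: 3285.000; Outer: 4096.720.
Minimum at Central.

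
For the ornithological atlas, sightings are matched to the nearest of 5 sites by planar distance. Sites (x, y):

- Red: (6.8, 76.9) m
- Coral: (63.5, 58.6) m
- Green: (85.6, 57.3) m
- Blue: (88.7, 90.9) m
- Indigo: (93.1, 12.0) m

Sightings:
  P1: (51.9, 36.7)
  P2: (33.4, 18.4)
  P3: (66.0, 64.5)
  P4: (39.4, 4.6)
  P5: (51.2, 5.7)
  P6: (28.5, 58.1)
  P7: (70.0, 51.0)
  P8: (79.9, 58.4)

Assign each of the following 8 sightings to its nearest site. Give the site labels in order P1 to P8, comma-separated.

P1 → Coral (d²=614.17)
P2 → Coral (d²=2522.05)
P3 → Coral (d²=41.06)
P4 → Indigo (d²=2938.45)
P5 → Indigo (d²=1795.30)
P6 → Red (d²=824.33)
P7 → Coral (d²=100.01)
P8 → Green (d²=33.70)

Coral, Coral, Coral, Indigo, Indigo, Red, Coral, Green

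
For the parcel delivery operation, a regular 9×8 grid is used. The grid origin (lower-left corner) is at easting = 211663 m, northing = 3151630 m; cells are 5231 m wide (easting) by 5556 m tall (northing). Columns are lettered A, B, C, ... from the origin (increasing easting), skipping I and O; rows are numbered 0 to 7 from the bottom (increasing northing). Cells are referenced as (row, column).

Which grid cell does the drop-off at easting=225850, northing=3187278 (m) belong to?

(6, C)

Column index: ⌊(225850 − 211663) / 5231⌋ = ⌊2.712⌋ = 2 → column C
Row offset from origin: ⌊(3187278 − 3151630) / 5556⌋ = ⌊6.416⌋ = 6 → row 6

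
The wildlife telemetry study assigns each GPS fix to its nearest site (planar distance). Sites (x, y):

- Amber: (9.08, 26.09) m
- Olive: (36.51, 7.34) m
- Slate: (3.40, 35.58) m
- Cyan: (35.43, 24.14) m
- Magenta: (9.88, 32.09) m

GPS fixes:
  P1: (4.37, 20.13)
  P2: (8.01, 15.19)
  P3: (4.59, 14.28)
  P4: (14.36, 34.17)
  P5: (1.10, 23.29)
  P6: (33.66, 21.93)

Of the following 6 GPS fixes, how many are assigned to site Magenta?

1

P1 → Amber
P2 → Amber
P3 → Amber
P4 → Magenta
P5 → Amber
P6 → Cyan
1 of the 6 goes to Magenta.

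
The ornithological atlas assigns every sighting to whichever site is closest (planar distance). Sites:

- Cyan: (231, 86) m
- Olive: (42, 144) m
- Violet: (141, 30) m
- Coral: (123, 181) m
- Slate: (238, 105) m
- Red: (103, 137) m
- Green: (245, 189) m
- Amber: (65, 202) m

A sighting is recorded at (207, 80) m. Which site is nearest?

Cyan

Squared distances to each site:
Cyan: 612.000; Olive: 31321.000; Violet: 6856.000; Coral: 17257.000; Slate: 1586.000; Red: 14065.000; Green: 13325.000; Amber: 35048.000.
Minimum at Cyan.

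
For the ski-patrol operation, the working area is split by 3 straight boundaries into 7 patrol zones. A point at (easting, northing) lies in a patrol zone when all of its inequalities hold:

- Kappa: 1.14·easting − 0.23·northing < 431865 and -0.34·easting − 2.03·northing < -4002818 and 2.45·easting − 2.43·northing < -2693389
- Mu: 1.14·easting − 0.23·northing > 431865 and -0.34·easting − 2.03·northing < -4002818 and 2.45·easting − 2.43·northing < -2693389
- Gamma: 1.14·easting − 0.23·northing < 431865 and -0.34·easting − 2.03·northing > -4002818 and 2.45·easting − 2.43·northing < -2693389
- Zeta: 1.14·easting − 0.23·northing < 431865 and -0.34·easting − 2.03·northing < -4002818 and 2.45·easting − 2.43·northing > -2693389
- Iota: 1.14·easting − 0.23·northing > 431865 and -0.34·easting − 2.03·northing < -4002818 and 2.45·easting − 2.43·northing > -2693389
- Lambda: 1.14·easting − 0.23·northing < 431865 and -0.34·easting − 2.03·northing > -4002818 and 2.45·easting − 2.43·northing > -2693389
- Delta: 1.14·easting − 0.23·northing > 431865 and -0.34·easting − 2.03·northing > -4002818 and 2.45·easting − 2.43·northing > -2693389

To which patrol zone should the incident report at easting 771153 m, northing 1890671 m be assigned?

Mu

1.14·771153 − 0.23·1890671 = 444260.090, which is > 431865
-0.34·771153 − 2.03·1890671 = -4100254.150, which is < -4002818
2.45·771153 − 2.43·1890671 = -2705005.680, which is < -2693389
This sign pattern matches Mu.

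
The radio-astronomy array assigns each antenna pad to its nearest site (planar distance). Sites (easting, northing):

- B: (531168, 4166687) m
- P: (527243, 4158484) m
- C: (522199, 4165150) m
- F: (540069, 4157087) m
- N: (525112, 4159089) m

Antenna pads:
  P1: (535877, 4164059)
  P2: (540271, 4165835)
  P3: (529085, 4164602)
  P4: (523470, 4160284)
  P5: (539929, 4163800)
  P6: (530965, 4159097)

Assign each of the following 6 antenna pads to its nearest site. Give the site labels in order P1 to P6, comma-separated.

B, F, B, N, F, P

P1 → B (d²=29081065.00)
P2 → F (d²=76568308.00)
P3 → B (d²=8686114.00)
P4 → N (d²=4124189.00)
P5 → F (d²=45083969.00)
P6 → P (d²=14229053.00)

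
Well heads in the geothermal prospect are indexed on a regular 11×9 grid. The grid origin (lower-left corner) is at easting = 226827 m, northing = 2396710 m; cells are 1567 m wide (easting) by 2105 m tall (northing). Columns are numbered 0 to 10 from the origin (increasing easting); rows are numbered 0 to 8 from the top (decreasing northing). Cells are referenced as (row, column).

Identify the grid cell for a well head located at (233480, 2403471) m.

Column index: ⌊(233480 − 226827) / 1567⌋ = ⌊4.246⌋ = 4
Row offset from origin: ⌊(2403471 − 2396710) / 2105⌋ = ⌊3.212⌋ = 3 → row 5 (counted from top)

(5, 4)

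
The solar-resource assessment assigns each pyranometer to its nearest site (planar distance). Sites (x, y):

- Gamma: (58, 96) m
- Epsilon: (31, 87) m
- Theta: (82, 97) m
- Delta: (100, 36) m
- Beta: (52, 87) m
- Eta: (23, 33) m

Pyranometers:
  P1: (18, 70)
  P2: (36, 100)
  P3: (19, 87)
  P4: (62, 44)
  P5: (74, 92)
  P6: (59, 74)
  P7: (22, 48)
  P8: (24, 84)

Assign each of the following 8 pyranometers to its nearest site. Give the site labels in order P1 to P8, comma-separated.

Epsilon, Epsilon, Epsilon, Delta, Theta, Beta, Eta, Epsilon

P1 → Epsilon (d²=458.00)
P2 → Epsilon (d²=194.00)
P3 → Epsilon (d²=144.00)
P4 → Delta (d²=1508.00)
P5 → Theta (d²=89.00)
P6 → Beta (d²=218.00)
P7 → Eta (d²=226.00)
P8 → Epsilon (d²=58.00)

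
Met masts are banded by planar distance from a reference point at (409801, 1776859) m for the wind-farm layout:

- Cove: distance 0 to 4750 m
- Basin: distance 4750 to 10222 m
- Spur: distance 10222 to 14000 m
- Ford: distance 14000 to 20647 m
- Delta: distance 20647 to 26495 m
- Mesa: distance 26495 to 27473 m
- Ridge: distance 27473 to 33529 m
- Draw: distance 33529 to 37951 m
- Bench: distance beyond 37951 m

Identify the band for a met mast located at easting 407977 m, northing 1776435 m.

Distance = √((407977−409801)² + (1776435−1776859)²) = √(3326976.000 + 179776.000) = 1872.632 m.
0 ≤ 1872.632 < 4750 → Cove.

Cove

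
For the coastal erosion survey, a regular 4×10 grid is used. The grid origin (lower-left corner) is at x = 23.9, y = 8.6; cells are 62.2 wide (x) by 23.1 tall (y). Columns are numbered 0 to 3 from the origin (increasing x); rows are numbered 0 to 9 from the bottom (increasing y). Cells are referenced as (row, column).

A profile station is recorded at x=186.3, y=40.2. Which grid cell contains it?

Column index: ⌊(186.3 − 23.9) / 62.2⌋ = ⌊2.611⌋ = 2
Row offset from origin: ⌊(40.2 − 8.6) / 23.1⌋ = ⌊1.368⌋ = 1 → row 1

(1, 2)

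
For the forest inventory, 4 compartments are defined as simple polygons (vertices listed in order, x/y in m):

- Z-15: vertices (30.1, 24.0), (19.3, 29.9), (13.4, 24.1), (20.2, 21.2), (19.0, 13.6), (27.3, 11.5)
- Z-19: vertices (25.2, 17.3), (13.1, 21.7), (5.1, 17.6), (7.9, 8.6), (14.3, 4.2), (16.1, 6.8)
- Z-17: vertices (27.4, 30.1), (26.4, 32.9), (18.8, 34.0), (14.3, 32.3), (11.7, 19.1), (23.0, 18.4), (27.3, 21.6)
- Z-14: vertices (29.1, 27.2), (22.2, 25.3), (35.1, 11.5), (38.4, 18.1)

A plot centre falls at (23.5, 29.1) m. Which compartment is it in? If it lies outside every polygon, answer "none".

Z-17

Cast a ray rightward from (23.5, 29.1). For each polygon, the edges (by vertex number in listed order) whose endpoints lie on opposite sides of y = 29.1, where each meets that height, and whether that is right or left of the point:
Z-15: 1–2 at x≈20.76 (left), 2–3 at x≈18.49 (left) → 0 crossings.
Z-19: no edge straddles that height → 0 crossings.
Z-17: 4–5 at x≈13.67 (left), 7–1 at x≈27.39 (right) → 1 crossing.
Z-14: no edge straddles that height → 0 crossings.
Only Z-17 has an odd count, so the point is inside Z-17.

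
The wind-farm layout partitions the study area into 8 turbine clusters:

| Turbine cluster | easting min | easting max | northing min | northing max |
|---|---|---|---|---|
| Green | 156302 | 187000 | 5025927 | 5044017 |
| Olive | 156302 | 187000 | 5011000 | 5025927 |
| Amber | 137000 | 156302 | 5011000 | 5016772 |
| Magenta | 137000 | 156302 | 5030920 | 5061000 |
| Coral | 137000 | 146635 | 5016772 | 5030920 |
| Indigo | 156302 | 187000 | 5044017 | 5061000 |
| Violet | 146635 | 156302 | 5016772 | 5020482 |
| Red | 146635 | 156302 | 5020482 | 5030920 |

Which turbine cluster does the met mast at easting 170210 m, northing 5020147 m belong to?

The point has easting = 170210 and northing = 5020147.
Only Olive satisfies 156302 ≤ easting ≤ 187000 and 5011000 ≤ northing ≤ 5025927.

Olive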